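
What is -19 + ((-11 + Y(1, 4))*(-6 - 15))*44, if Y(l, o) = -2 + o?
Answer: 8297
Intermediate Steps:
-19 + ((-11 + Y(1, 4))*(-6 - 15))*44 = -19 + ((-11 + (-2 + 4))*(-6 - 15))*44 = -19 + ((-11 + 2)*(-21))*44 = -19 - 9*(-21)*44 = -19 + 189*44 = -19 + 8316 = 8297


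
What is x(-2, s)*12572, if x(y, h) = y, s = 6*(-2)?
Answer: -25144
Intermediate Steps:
s = -12
x(-2, s)*12572 = -2*12572 = -25144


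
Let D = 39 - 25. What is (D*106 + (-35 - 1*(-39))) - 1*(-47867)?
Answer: 49355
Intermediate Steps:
D = 14
(D*106 + (-35 - 1*(-39))) - 1*(-47867) = (14*106 + (-35 - 1*(-39))) - 1*(-47867) = (1484 + (-35 + 39)) + 47867 = (1484 + 4) + 47867 = 1488 + 47867 = 49355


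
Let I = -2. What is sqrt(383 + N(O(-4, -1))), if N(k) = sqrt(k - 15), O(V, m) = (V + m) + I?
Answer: sqrt(383 + I*sqrt(22)) ≈ 19.571 + 0.1198*I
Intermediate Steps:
O(V, m) = -2 + V + m (O(V, m) = (V + m) - 2 = -2 + V + m)
N(k) = sqrt(-15 + k)
sqrt(383 + N(O(-4, -1))) = sqrt(383 + sqrt(-15 + (-2 - 4 - 1))) = sqrt(383 + sqrt(-15 - 7)) = sqrt(383 + sqrt(-22)) = sqrt(383 + I*sqrt(22))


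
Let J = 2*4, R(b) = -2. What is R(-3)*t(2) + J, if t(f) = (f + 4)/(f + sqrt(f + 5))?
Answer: 16 - 4*sqrt(7) ≈ 5.4170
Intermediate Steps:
J = 8
t(f) = (4 + f)/(f + sqrt(5 + f))
R(-3)*t(2) + J = -2*(4 + 2)/(2 + sqrt(5 + 2)) + 8 = -2*6/(2 + sqrt(7)) + 8 = -12/(2 + sqrt(7)) + 8 = 8 - 12/(2 + sqrt(7))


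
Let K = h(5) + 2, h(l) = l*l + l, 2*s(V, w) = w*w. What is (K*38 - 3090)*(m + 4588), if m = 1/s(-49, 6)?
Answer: -77382145/9 ≈ -8.5980e+6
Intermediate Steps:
s(V, w) = w**2/2 (s(V, w) = (w*w)/2 = w**2/2)
m = 1/18 (m = 1/((1/2)*6**2) = 1/((1/2)*36) = 1/18 ≈ 0.055556)
h(l) = l + l**2 (h(l) = l**2 + l = l + l**2)
K = 32 (K = 5*(1 + 5) + 2 = 5*6 + 2 = 30 + 2 = 32)
(K*38 - 3090)*(m + 4588) = (32*38 - 3090)*(1/18 + 4588) = (1216 - 3090)*(82585/18) = -1874*82585/18 = -77382145/9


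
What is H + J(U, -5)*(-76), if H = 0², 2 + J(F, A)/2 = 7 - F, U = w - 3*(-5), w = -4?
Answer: 912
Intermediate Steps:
U = 11 (U = -4 - 3*(-5) = -4 + 15 = 11)
J(F, A) = 10 - 2*F (J(F, A) = -4 + 2*(7 - F) = -4 + (14 - 2*F) = 10 - 2*F)
H = 0
H + J(U, -5)*(-76) = 0 + (10 - 2*11)*(-76) = 0 + (10 - 22)*(-76) = 0 - 12*(-76) = 0 + 912 = 912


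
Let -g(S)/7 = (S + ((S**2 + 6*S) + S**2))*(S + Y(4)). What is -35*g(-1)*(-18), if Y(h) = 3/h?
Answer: -11025/2 ≈ -5512.5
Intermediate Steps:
g(S) = -7*(3/4 + S)*(2*S**2 + 7*S) (g(S) = -7*(S + ((S**2 + 6*S) + S**2))*(S + 3/4) = -7*(S + (2*S**2 + 6*S))*(S + 3*(1/4)) = -7*(2*S**2 + 7*S)*(S + 3/4) = -7*(2*S**2 + 7*S)*(3/4 + S) = -7*(3/4 + S)*(2*S**2 + 7*S))
-35*g(-1)*(-18) = -(-245)*(-1)*(21 + 8*(-1)**2 + 34*(-1))/4*(-18) = -(-245)*(-1)*(21 + 8*1 - 34)/4*(-18) = -(-245)*(-1)*(21 + 8 - 34)/4*(-18) = -(-245)*(-1)*(-5)/4*(-18) = -35*(-35/4)*(-18) = (1225/4)*(-18) = -11025/2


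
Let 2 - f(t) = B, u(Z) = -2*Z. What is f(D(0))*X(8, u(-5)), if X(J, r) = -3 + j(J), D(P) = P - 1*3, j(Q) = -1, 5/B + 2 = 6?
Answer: -3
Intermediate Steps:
B = 5/4 (B = 5/(-2 + 6) = 5/4 ≈ 1.2500)
D(P) = -3 + P (D(P) = P - 3 = -3 + P)
f(t) = ¾ (f(t) = 2 - 1*5/4 = 2 - 5/4 = ¾)
X(J, r) = -4 (X(J, r) = -3 - 1 = -4)
f(D(0))*X(8, u(-5)) = (¾)*(-4) = -3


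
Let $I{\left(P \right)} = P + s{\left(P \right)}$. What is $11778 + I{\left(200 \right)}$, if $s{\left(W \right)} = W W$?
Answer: $51978$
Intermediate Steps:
$s{\left(W \right)} = W^{2}$
$I{\left(P \right)} = P + P^{2}$
$11778 + I{\left(200 \right)} = 11778 + 200 \left(1 + 200\right) = 11778 + 200 \cdot 201 = 11778 + 40200 = 51978$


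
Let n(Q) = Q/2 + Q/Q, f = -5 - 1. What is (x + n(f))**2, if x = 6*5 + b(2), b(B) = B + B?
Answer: 1024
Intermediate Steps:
b(B) = 2*B
x = 34 (x = 6*5 + 2*2 = 30 + 4 = 34)
f = -6
n(Q) = 1 + Q/2 (n(Q) = Q*(1/2) + 1 = Q/2 + 1 = 1 + Q/2)
(x + n(f))**2 = (34 + (1 + (1/2)*(-6)))**2 = (34 + (1 - 3))**2 = (34 - 2)**2 = 32**2 = 1024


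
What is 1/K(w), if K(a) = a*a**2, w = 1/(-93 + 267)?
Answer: 5268024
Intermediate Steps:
w = 1/174 ≈ 0.0057471
K(a) = a**3
1/K(w) = 1/((1/174)**3) = 1/(1/5268024) = 5268024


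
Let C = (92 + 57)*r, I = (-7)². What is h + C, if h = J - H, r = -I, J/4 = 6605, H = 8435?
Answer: 10684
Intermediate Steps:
J = 26420 (J = 4*6605 = 26420)
I = 49
r = -49 (r = -1*49 = -49)
h = 17985 (h = 26420 - 1*8435 = 26420 - 8435 = 17985)
C = -7301 (C = (92 + 57)*(-49) = 149*(-49) = -7301)
h + C = 17985 - 7301 = 10684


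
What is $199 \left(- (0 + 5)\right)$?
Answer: $-995$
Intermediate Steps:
$199 \left(- (0 + 5)\right) = 199 \left(\left(-1\right) 5\right) = 199 \left(-5\right) = -995$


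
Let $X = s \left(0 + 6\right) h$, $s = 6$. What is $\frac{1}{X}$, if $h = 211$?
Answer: $\frac{1}{7596} \approx 0.00013165$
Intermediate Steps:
$X = 7596$ ($X = 6 \left(0 + 6\right) 211 = 6 \cdot 6 \cdot 211 = 36 \cdot 211 = 7596$)
$\frac{1}{X} = \frac{1}{7596}$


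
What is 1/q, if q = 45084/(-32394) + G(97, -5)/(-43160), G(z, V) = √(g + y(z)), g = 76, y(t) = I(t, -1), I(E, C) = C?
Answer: -3022785856814464/4206929515831501 + 251615903032*√3/4206929515831501 ≈ -0.71842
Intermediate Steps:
y(t) = -1
G(z, V) = 5*√3 (G(z, V) = √(76 - 1) = √75 = 5*√3)
q = -7514/5399 - √3/8632 (q = 45084/(-32394) + (5*√3)/(-43160) = 45084*(-1/32394) + (5*√3)*(-1/43160) = -7514/5399 - √3/8632 ≈ -1.3919)
1/q = 1/(-7514/5399 - √3/8632)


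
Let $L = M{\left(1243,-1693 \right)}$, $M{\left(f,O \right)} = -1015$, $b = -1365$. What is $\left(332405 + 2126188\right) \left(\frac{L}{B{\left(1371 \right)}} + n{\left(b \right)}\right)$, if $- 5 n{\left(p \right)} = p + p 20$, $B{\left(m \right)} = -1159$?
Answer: $\frac{16338732214266}{1159} \approx 1.4097 \cdot 10^{10}$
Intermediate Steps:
$L = -1015$
$n{\left(p \right)} = - \frac{21 p}{5}$ ($n{\left(p \right)} = - \frac{p + p 20}{5} = - \frac{p + 20 p}{5} = - \frac{21 p}{5}$)
$\left(332405 + 2126188\right) \left(\frac{L}{B{\left(1371 \right)}} + n{\left(b \right)}\right) = \left(332405 + 2126188\right) \left(- \frac{1015}{-1159} - -5733\right) = 2458593 \left(\left(-1015\right) \left(- \frac{1}{1159}\right) + 5733\right) = 2458593 \left(\frac{1015}{1159} + 5733\right) = 2458593 \cdot \frac{6645562}{1159} = \frac{16338732214266}{1159}$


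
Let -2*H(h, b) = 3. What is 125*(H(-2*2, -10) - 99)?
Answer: -25125/2 ≈ -12563.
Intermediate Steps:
H(h, b) = -3/2 (H(h, b) = -½*3 = -3/2)
125*(H(-2*2, -10) - 99) = 125*(-3/2 - 99) = 125*(-201/2) = -25125/2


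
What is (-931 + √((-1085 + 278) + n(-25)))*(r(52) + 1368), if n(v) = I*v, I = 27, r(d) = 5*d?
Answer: -1515668 + 1628*I*√1482 ≈ -1.5157e+6 + 62673.0*I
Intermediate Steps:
n(v) = 27*v
(-931 + √((-1085 + 278) + n(-25)))*(r(52) + 1368) = (-931 + √((-1085 + 278) + 27*(-25)))*(5*52 + 1368) = (-931 + √(-807 - 675))*(260 + 1368) = (-931 + √(-1482))*1628 = (-931 + I*√1482)*1628 = -1515668 + 1628*I*√1482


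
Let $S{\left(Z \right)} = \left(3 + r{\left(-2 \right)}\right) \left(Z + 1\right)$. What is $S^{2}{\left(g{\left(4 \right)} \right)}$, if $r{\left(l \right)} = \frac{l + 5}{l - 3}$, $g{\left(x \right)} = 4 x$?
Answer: $\frac{41616}{25} \approx 1664.6$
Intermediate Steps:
$r{\left(l \right)} = \frac{5 + l}{-3 + l}$ ($r{\left(l \right)} = \frac{5 + l}{l - 3} = \frac{5 + l}{-3 + l}$)
$S{\left(Z \right)} = \frac{12}{5} + \frac{12 Z}{5}$ ($S{\left(Z \right)} = \left(3 + \frac{5 - 2}{-3 - 2}\right) \left(Z + 1\right) = \left(3 + \frac{1}{-5} \cdot 3\right) \left(1 + Z\right) = \left(3 - \frac{3}{5}\right) \left(1 + Z\right) = \frac{12 \left(1 + Z\right)}{5} = \frac{12}{5} + \frac{12 Z}{5}$)
$S^{2}{\left(g{\left(4 \right)} \right)} = \left(\frac{12}{5} + \frac{12 \cdot 4 \cdot 4}{5}\right)^{2} = \left(\frac{12}{5} + \frac{12}{5} \cdot 16\right)^{2} = \left(\frac{12}{5} + \frac{192}{5}\right)^{2} = \left(\frac{204}{5}\right)^{2} = \frac{41616}{25}$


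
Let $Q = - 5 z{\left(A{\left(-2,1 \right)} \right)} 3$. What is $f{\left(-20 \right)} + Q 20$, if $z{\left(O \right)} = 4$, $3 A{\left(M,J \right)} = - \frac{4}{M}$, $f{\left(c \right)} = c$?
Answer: $-1220$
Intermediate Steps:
$A{\left(M,J \right)} = - \frac{4}{3 M}$ ($A{\left(M,J \right)} = \frac{\left(-4\right) \frac{1}{M}}{3} = - \frac{4}{3 M}$)
$Q = -60$ ($Q = \left(-5\right) 4 \cdot 3 = \left(-20\right) 3 = -60$)
$f{\left(-20 \right)} + Q 20 = -20 - 1200 = -1220$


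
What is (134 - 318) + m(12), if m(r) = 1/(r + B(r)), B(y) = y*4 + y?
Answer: -13247/72 ≈ -183.99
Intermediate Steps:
B(y) = 5*y (B(y) = 4*y + y = 5*y)
m(r) = 1/(6*r) (m(r) = 1/(r + 5*r) = 1/(6*r))
(134 - 318) + m(12) = (134 - 318) + (⅙)/12 = -184 + (⅙)*(1/12) = -184 + 1/72 = -13247/72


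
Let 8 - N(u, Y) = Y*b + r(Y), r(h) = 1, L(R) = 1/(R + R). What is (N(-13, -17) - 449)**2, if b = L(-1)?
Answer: 811801/4 ≈ 2.0295e+5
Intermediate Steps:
L(R) = 1/(2*R)
b = -1/2 (b = (1/2)/(-1) = (1/2)*(-1) = -1/2 ≈ -0.50000)
N(u, Y) = 7 + Y/2 (N(u, Y) = 8 - (Y*(-1/2) + 1) = 8 - (-Y/2 + 1) = 8 - (1 - Y/2) = 8 + (-1 + Y/2) = 7 + Y/2)
(N(-13, -17) - 449)**2 = ((7 + (1/2)*(-17)) - 449)**2 = ((7 - 17/2) - 449)**2 = (-3/2 - 449)**2 = (-901/2)**2 = 811801/4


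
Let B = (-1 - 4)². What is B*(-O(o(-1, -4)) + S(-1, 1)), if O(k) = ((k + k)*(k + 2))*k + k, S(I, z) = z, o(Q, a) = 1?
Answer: -150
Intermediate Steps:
B = 25 (B = (-5)² = 25)
O(k) = k + 2*k²*(2 + k) (O(k) = ((2*k)*(2 + k))*k + k = (2*k*(2 + k))*k + k = 2*k²*(2 + k) + k = k + 2*k²*(2 + k))
B*(-O(o(-1, -4)) + S(-1, 1)) = 25*(-(1 + 2*1² + 4*1) + 1) = 25*(-(1 + 2*1 + 4) + 1) = 25*(-(1 + 2 + 4) + 1) = 25*(-7 + 1) = 25*(-6) = -150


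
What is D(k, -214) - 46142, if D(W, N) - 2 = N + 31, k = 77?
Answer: -46323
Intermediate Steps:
D(W, N) = 33 + N (D(W, N) = 2 + (N + 31) = 2 + (31 + N) = 33 + N)
D(k, -214) - 46142 = (33 - 214) - 46142 = -181 - 46142 = -46323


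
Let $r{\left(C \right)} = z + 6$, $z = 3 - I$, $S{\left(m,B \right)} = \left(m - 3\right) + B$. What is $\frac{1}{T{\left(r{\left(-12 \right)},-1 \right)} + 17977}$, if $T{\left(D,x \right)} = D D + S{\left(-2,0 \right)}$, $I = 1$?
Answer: $\frac{1}{18036} \approx 5.5445 \cdot 10^{-5}$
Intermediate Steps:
$S{\left(m,B \right)} = -3 + B + m$ ($S{\left(m,B \right)} = \left(m - 3\right) + B = \left(-3 + m\right) + B = -3 + B + m$)
$z = 2$ ($z = 3 - 1 = 2$)
$r{\left(C \right)} = 8$ ($r{\left(C \right)} = 2 + 6 = 8$)
$T{\left(D,x \right)} = -5 + D^{2}$ ($T{\left(D,x \right)} = D D - 5 = D^{2} - 5 = -5 + D^{2}$)
$\frac{1}{T{\left(r{\left(-12 \right)},-1 \right)} + 17977} = \frac{1}{\left(-5 + 8^{2}\right) + 17977} = \frac{1}{\left(-5 + 64\right) + 17977} = \frac{1}{59 + 17977} = \frac{1}{18036}$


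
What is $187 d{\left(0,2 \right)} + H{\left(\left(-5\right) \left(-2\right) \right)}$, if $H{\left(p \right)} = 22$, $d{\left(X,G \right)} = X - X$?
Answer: $22$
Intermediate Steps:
$d{\left(X,G \right)} = 0$
$187 d{\left(0,2 \right)} + H{\left(\left(-5\right) \left(-2\right) \right)} = 187 \cdot 0 + 22 = 0 + 22 = 22$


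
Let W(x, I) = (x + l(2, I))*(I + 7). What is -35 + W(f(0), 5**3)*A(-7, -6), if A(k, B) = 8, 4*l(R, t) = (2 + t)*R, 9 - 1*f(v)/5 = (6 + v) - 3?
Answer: 98701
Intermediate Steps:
f(v) = 30 - 5*v (f(v) = 45 - 5*((6 + v) - 3) = 45 - 5*(3 + v) = 45 + (-15 - 5*v) = 30 - 5*v)
l(R, t) = R*(2 + t)/4 (l(R, t) = ((2 + t)*R)/4 = (R*(2 + t))/4 = R*(2 + t)/4)
W(x, I) = (7 + I)*(1 + x + I/2) (W(x, I) = (x + (1/4)*2*(2 + I))*(I + 7) = (x + (1 + I/2))*(7 + I) = (1 + x + I/2)*(7 + I) = (7 + I)*(1 + x + I/2))
-35 + W(f(0), 5**3)*A(-7, -6) = -35 + (7 + (5**3)**2/2 + 7*(30 - 5*0) + (9/2)*5**3 + 5**3*(30 - 5*0))*8 = -35 + (7 + (1/2)*125**2 + 7*(30 + 0) + (9/2)*125 + 125*(30 + 0))*8 = -35 + (7 + (1/2)*15625 + 7*30 + 1125/2 + 125*30)*8 = -35 + (7 + 15625/2 + 210 + 1125/2 + 3750)*8 = -35 + 12342*8 = -35 + 98736 = 98701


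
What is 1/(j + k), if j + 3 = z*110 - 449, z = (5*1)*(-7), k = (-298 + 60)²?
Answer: 1/52342 ≈ 1.9105e-5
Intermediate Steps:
k = 56644 (k = (-238)² = 56644)
z = -35 (z = 5*(-7) = -35)
j = -4302 (j = -3 + (-35*110 - 449) = -3 + (-3850 - 449) = -3 - 4299 = -4302)
1/(j + k) = 1/(-4302 + 56644) = 1/52342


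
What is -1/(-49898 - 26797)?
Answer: 1/76695 ≈ 1.3039e-5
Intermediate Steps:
-1/(-49898 - 26797) = -1/(-76695) = -1*(-1/76695) = 1/76695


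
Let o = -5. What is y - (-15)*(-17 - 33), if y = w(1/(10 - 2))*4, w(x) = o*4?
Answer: -830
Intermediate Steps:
w(x) = -20 (w(x) = -5*4 = -20)
y = -80 (y = -20*4 = -80)
y - (-15)*(-17 - 33) = -80 - (-15)*(-17 - 33) = -80 - (-15)*(-50) = -80 - 1*750 = -80 - 750 = -830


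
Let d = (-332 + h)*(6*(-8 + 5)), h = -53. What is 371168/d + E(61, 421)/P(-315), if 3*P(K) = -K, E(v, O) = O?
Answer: 199477/3465 ≈ 57.569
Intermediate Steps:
P(K) = -K/3 (P(K) = (-K)/3 = -K/3)
d = 6930 (d = (-332 - 53)*(6*(-8 + 5)) = -2310*(-3) = -385*(-18) = 6930)
371168/d + E(61, 421)/P(-315) = 371168/6930 + 421/((-⅓*(-315))) = 371168*(1/6930) + 421/105 = 26512/495 + 421*(1/105) = 26512/495 + 421/105 = 199477/3465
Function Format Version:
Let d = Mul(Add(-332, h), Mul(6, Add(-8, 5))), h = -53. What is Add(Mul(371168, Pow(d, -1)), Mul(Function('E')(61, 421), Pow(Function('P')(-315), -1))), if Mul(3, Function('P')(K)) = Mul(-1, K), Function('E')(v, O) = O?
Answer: Rational(199477, 3465) ≈ 57.569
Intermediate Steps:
Function('P')(K) = Mul(Rational(-1, 3), K) (Function('P')(K) = Mul(Rational(1, 3), Mul(-1, K)) = Mul(Rational(-1, 3), K))
d = 6930 (d = Mul(Add(-332, -53), Mul(6, Add(-8, 5))) = Mul(-385, Mul(6, -3)) = Mul(-385, -18) = 6930)
Add(Mul(371168, Pow(d, -1)), Mul(Function('E')(61, 421), Pow(Function('P')(-315), -1))) = Add(Mul(371168, Pow(6930, -1)), Mul(421, Pow(Mul(Rational(-1, 3), -315), -1))) = Add(Mul(371168, Rational(1, 6930)), Mul(421, Pow(105, -1))) = Add(Rational(26512, 495), Mul(421, Rational(1, 105))) = Add(Rational(26512, 495), Rational(421, 105)) = Rational(199477, 3465)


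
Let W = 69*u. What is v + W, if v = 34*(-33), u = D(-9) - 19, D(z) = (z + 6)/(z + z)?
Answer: -4843/2 ≈ -2421.5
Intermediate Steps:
D(z) = (6 + z)/(2*z) (D(z) = (6 + z)/((2*z)) = (6 + z)*(1/(2*z)) = (6 + z)/(2*z))
u = -113/6 (u = (½)*(6 - 9)/(-9) - 19 = (½)*(-⅑)*(-3) - 19 = ⅙ - 19 = -113/6 ≈ -18.833)
W = -2599/2 (W = 69*(-113/6) = -2599/2 ≈ -1299.5)
v = -1122
v + W = -1122 - 2599/2 = -4843/2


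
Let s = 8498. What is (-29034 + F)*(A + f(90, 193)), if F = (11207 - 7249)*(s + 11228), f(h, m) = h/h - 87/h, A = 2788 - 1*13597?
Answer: -12654026038753/15 ≈ -8.4360e+11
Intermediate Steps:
A = -10809 (A = 2788 - 13597 = -10809)
f(h, m) = 1 - 87/h
F = 78075508 (F = (11207 - 7249)*(8498 + 11228) = 3958*19726 = 78075508)
(-29034 + F)*(A + f(90, 193)) = (-29034 + 78075508)*(-10809 + (-87 + 90)/90) = 78046474*(-10809 + (1/90)*3) = 78046474*(-10809 + 1/30) = 78046474*(-324269/30) = -12654026038753/15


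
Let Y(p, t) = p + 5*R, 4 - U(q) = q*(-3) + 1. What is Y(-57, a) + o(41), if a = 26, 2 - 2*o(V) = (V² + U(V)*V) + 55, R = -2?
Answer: -3517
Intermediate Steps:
U(q) = 3 + 3*q (U(q) = 4 - (q*(-3) + 1) = 4 - (-3*q + 1) = 4 - (1 - 3*q) = 4 + (-1 + 3*q) = 3 + 3*q)
o(V) = -53/2 - V²/2 - V*(3 + 3*V)/2 (o(V) = 1 - ((V² + (3 + 3*V)*V) + 55)/2 = 1 - ((V² + V*(3 + 3*V)) + 55)/2 = 1 - (55 + V² + V*(3 + 3*V))/2 = 1 + (-55/2 - V²/2 - V*(3 + 3*V)/2) = -53/2 - V²/2 - V*(3 + 3*V)/2)
Y(p, t) = -10 + p (Y(p, t) = p + 5*(-2) = p - 10 = -10 + p)
Y(-57, a) + o(41) = (-10 - 57) + (-53/2 - 2*41² - 3/2*41) = -67 + (-53/2 - 2*1681 - 123/2) = -67 + (-53/2 - 3362 - 123/2) = -67 - 3450 = -3517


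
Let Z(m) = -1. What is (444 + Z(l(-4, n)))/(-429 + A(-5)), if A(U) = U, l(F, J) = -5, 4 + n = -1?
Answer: -443/434 ≈ -1.0207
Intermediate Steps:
n = -5 (n = -4 - 1 = -5)
(444 + Z(l(-4, n)))/(-429 + A(-5)) = (444 - 1)/(-429 - 5) = 443/(-434) = 443*(-1/434) = -443/434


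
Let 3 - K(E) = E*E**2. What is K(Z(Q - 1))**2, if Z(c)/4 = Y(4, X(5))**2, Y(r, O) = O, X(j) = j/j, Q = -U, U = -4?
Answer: 3721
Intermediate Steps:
Q = 4 (Q = -1*(-4) = 4)
X(j) = 1
Z(c) = 4 (Z(c) = 4*1**2 = 4*1 = 4)
K(E) = 3 - E**3 (K(E) = 3 - E*E**2 = 3 - E**3)
K(Z(Q - 1))**2 = (3 - 1*4**3)**2 = (3 - 1*64)**2 = (3 - 64)**2 = (-61)**2 = 3721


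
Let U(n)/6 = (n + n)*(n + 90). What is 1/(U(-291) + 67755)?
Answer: 1/769647 ≈ 1.2993e-6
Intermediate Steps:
U(n) = 12*n*(90 + n) (U(n) = 6*((n + n)*(n + 90)) = 6*((2*n)*(90 + n)) = 6*(2*n*(90 + n)) = 12*n*(90 + n))
1/(U(-291) + 67755) = 1/(12*(-291)*(90 - 291) + 67755) = 1/(12*(-291)*(-201) + 67755) = 1/(701892 + 67755) = 1/769647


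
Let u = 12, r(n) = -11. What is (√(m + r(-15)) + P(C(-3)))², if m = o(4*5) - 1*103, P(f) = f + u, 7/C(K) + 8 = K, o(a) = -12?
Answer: 379/121 + 750*I*√14/11 ≈ 3.1322 + 255.11*I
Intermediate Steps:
C(K) = 7/(-8 + K)
P(f) = 12 + f (P(f) = f + 12 = 12 + f)
m = -115 (m = -12 - 1*103 = -12 - 103 = -115)
(√(m + r(-15)) + P(C(-3)))² = (√(-115 - 11) + (12 + 7/(-8 - 3)))² = (√(-126) + (12 + 7/(-11)))² = (3*I*√14 + (12 + 7*(-1/11)))² = (3*I*√14 + (12 - 7/11))² = (3*I*√14 + 125/11)² = (125/11 + 3*I*√14)²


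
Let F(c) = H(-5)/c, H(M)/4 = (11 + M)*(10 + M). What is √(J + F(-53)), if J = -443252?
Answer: 2*I*√311275307/53 ≈ 665.77*I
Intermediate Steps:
H(M) = 4*(10 + M)*(11 + M) (H(M) = 4*((11 + M)*(10 + M)) = 4*((10 + M)*(11 + M)) = 4*(10 + M)*(11 + M))
F(c) = 120/c (F(c) = (440 + 4*(-5)² + 84*(-5))/c = (440 + 4*25 - 420)/c = (440 + 100 - 420)/c = 120/c)
√(J + F(-53)) = √(-443252 + 120/(-53)) = √(-443252 + 120*(-1/53)) = √(-443252 - 120/53) = √(-23492476/53) = 2*I*√311275307/53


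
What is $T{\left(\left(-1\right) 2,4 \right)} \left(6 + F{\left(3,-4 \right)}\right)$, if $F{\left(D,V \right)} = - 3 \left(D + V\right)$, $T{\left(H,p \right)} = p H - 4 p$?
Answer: $-216$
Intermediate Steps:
$T{\left(H,p \right)} = - 4 p + H p$ ($T{\left(H,p \right)} = H p - 4 p = - 4 p + H p$)
$F{\left(D,V \right)} = - 3 D - 3 V$
$T{\left(\left(-1\right) 2,4 \right)} \left(6 + F{\left(3,-4 \right)}\right) = 4 \left(-4 - 2\right) \left(6 - -3\right) = 4 \left(-4 - 2\right) \left(6 + \left(-9 + 12\right)\right) = 4 \left(-6\right) \left(6 + 3\right) = \left(-24\right) 9 = -216$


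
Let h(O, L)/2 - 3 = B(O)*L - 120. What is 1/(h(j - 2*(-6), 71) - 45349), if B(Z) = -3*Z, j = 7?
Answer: -1/53677 ≈ -1.8630e-5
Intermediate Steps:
h(O, L) = -234 - 6*L*O (h(O, L) = 6 + 2*((-3*O)*L - 120) = 6 + 2*(-3*L*O - 120) = 6 + 2*(-120 - 3*L*O) = 6 + (-240 - 6*L*O) = -234 - 6*L*O)
1/(h(j - 2*(-6), 71) - 45349) = 1/((-234 - 6*71*(7 - 2*(-6))) - 45349) = 1/((-234 - 6*71*(7 + 12)) - 45349) = 1/((-234 - 6*71*19) - 45349) = 1/((-234 - 8094) - 45349) = 1/(-8328 - 45349) = 1/(-53677) = -1/53677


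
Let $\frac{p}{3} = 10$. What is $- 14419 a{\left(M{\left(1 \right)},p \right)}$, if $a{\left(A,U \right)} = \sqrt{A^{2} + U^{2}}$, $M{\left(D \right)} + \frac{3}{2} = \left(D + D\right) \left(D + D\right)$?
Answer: $- \frac{72095 \sqrt{145}}{2} \approx -4.3407 \cdot 10^{5}$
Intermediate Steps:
$p = 30$ ($p = 3 \cdot 10 = 30$)
$M{\left(D \right)} = - \frac{3}{2} + 4 D^{2}$ ($M{\left(D \right)} = - \frac{3}{2} + \left(D + D\right) \left(D + D\right) = - \frac{3}{2} + 2 D 2 D = - \frac{3}{2} + 4 D^{2}$)
$- 14419 a{\left(M{\left(1 \right)},p \right)} = - 14419 \sqrt{\left(- \frac{3}{2} + 4 \cdot 1^{2}\right)^{2} + 30^{2}} = - 14419 \sqrt{\left(- \frac{3}{2} + 4 \cdot 1\right)^{2} + 900} = - 14419 \sqrt{\left(- \frac{3}{2} + 4\right)^{2} + 900} = - 14419 \sqrt{\left(\frac{5}{2}\right)^{2} + 900} = - 14419 \sqrt{\frac{25}{4} + 900} = - 14419 \sqrt{\frac{3625}{4}} = - 14419 \frac{5 \sqrt{145}}{2} = - \frac{72095 \sqrt{145}}{2}$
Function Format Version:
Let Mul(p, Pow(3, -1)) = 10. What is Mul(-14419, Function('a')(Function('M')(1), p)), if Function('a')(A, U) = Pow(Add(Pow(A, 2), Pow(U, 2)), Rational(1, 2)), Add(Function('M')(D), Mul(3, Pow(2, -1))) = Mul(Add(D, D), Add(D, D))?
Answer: Mul(Rational(-72095, 2), Pow(145, Rational(1, 2))) ≈ -4.3407e+5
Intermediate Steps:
p = 30 (p = Mul(3, 10) = 30)
Function('M')(D) = Add(Rational(-3, 2), Mul(4, Pow(D, 2))) (Function('M')(D) = Add(Rational(-3, 2), Mul(Add(D, D), Add(D, D))) = Add(Rational(-3, 2), Mul(Mul(2, D), Mul(2, D))) = Add(Rational(-3, 2), Mul(4, Pow(D, 2))))
Mul(-14419, Function('a')(Function('M')(1), p)) = Mul(-14419, Pow(Add(Pow(Add(Rational(-3, 2), Mul(4, Pow(1, 2))), 2), Pow(30, 2)), Rational(1, 2))) = Mul(-14419, Pow(Add(Pow(Add(Rational(-3, 2), Mul(4, 1)), 2), 900), Rational(1, 2))) = Mul(-14419, Pow(Add(Pow(Add(Rational(-3, 2), 4), 2), 900), Rational(1, 2))) = Mul(-14419, Pow(Add(Pow(Rational(5, 2), 2), 900), Rational(1, 2))) = Mul(-14419, Pow(Add(Rational(25, 4), 900), Rational(1, 2))) = Mul(-14419, Pow(Rational(3625, 4), Rational(1, 2))) = Mul(-14419, Mul(Rational(5, 2), Pow(145, Rational(1, 2)))) = Mul(Rational(-72095, 2), Pow(145, Rational(1, 2)))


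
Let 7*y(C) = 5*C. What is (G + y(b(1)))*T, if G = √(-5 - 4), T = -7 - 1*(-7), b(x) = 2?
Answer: 0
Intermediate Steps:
y(C) = 5*C/7 (y(C) = (5*C)/7 = 5*C/7)
T = 0 (T = -7 + 7 = 0)
G = 3*I (G = √(-9) = 3*I ≈ 3.0*I)
(G + y(b(1)))*T = (3*I + (5/7)*2)*0 = (3*I + 10/7)*0 = (10/7 + 3*I)*0 = 0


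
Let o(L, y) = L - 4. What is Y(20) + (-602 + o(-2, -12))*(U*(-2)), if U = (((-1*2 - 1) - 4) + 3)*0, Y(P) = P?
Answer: 20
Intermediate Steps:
U = 0 (U = (((-2 - 1) - 4) + 3)*0 = ((-3 - 4) + 3)*0 = (-7 + 3)*0 = -4*0 = 0)
o(L, y) = -4 + L
Y(20) + (-602 + o(-2, -12))*(U*(-2)) = 20 + (-602 + (-4 - 2))*(0*(-2)) = 20 + (-602 - 6)*0 = 20 - 608*0 = 20 + 0 = 20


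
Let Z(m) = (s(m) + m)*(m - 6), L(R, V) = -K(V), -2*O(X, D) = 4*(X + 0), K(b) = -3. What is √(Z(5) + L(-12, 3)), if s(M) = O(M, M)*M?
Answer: 4*√3 ≈ 6.9282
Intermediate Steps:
O(X, D) = -2*X (O(X, D) = -2*(X + 0) = -2*X)
s(M) = -2*M² (s(M) = (-2*M)*M = -2*M²)
L(R, V) = 3 (L(R, V) = -1*(-3) = 3)
Z(m) = (-6 + m)*(m - 2*m²) (Z(m) = (-2*m² + m)*(m - 6) = (m - 2*m²)*(-6 + m) = (-6 + m)*(m - 2*m²))
√(Z(5) + L(-12, 3)) = √(5*(-6 - 2*5² + 13*5) + 3) = √(5*(-6 - 2*25 + 65) + 3) = √(5*(-6 - 50 + 65) + 3) = √(5*9 + 3) = √(45 + 3) = √48 = 4*√3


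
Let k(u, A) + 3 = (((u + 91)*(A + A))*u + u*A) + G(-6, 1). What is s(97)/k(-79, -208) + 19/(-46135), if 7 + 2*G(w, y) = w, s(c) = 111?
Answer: -5368069/37903639435 ≈ -0.00014162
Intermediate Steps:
G(w, y) = -7/2 + w/2
k(u, A) = -19/2 + A*u + 2*A*u*(91 + u) (k(u, A) = -3 + ((((u + 91)*(A + A))*u + u*A) + (-7/2 + (1/2)*(-6))) = -3 + ((((91 + u)*(2*A))*u + A*u) + (-7/2 - 3)) = -3 + (((2*A*(91 + u))*u + A*u) - 13/2) = -3 + ((2*A*u*(91 + u) + A*u) - 13/2) = -3 + ((A*u + 2*A*u*(91 + u)) - 13/2) = -3 + (-13/2 + A*u + 2*A*u*(91 + u)) = -19/2 + A*u + 2*A*u*(91 + u))
s(97)/k(-79, -208) + 19/(-46135) = 111/(-19/2 + 2*(-208)*(-79)**2 + 183*(-208)*(-79)) + 19/(-46135) = 111/(-19/2 + 2*(-208)*6241 + 3007056) + 19*(-1/46135) = 111/(-19/2 - 2596256 + 3007056) - 19/46135 = 111/(821581/2) - 19/46135 = 111*(2/821581) - 19/46135 = 222/821581 - 19/46135 = -5368069/37903639435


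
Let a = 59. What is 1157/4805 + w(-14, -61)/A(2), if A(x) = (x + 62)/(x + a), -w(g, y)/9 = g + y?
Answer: 197919923/307520 ≈ 643.60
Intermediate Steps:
w(g, y) = -9*g - 9*y (w(g, y) = -9*(g + y) = -9*g - 9*y)
A(x) = (62 + x)/(59 + x) (A(x) = (x + 62)/(x + 59) = (62 + x)/(59 + x))
1157/4805 + w(-14, -61)/A(2) = 1157/4805 + (-9*(-14) - 9*(-61))/(((62 + 2)/(59 + 2))) = 1157*(1/4805) + (126 + 549)/((64/61)) = 1157/4805 + 675/(((1/61)*64)) = 1157/4805 + 675/(64/61) = 1157/4805 + 675*(61/64) = 1157/4805 + 41175/64 = 197919923/307520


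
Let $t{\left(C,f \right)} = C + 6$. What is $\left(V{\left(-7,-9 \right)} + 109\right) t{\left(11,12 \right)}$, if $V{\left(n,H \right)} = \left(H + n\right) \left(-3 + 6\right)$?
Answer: $1037$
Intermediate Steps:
$t{\left(C,f \right)} = 6 + C$
$V{\left(n,H \right)} = 3 H + 3 n$ ($V{\left(n,H \right)} = \left(H + n\right) 3 = 3 H + 3 n$)
$\left(V{\left(-7,-9 \right)} + 109\right) t{\left(11,12 \right)} = \left(\left(3 \left(-9\right) + 3 \left(-7\right)\right) + 109\right) \left(6 + 11\right) = \left(\left(-27 - 21\right) + 109\right) 17 = \left(-48 + 109\right) 17 = 61 \cdot 17 = 1037$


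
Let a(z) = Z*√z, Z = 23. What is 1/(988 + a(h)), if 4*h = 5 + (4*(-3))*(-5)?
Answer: 304/297707 - 46*√65/3870191 ≈ 0.00092531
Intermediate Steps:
h = 65/4 (h = (5 + (4*(-3))*(-5))/4 = (5 - 12*(-5))/4 = (5 + 60)/4 = (¼)*65 = 65/4 ≈ 16.250)
a(z) = 23*√z
1/(988 + a(h)) = 1/(988 + 23*√(65/4)) = 1/(988 + 23*(√65/2)) = 1/(988 + 23*√65/2)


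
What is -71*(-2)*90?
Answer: 12780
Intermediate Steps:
-71*(-2)*90 = 142*90 = 12780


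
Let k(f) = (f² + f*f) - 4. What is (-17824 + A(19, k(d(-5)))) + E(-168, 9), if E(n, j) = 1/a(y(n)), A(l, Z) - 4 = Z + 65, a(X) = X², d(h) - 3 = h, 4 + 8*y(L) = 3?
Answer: -17687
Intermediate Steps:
y(L) = -⅛ (y(L) = -½ + (⅛)*3 = -½ + 3/8 = -⅛)
d(h) = 3 + h
k(f) = -4 + 2*f² (k(f) = (f² + f²) - 4 = 2*f² - 4 = -4 + 2*f²)
A(l, Z) = 69 + Z (A(l, Z) = 4 + (Z + 65) = 4 + (65 + Z) = 69 + Z)
E(n, j) = 64 (E(n, j) = 1/((-⅛)²) = 1/(1/64) = 64)
(-17824 + A(19, k(d(-5)))) + E(-168, 9) = (-17824 + (69 + (-4 + 2*(3 - 5)²))) + 64 = (-17824 + (69 + (-4 + 2*(-2)²))) + 64 = (-17824 + (69 + (-4 + 2*4))) + 64 = (-17824 + (69 + (-4 + 8))) + 64 = (-17824 + (69 + 4)) + 64 = (-17824 + 73) + 64 = -17751 + 64 = -17687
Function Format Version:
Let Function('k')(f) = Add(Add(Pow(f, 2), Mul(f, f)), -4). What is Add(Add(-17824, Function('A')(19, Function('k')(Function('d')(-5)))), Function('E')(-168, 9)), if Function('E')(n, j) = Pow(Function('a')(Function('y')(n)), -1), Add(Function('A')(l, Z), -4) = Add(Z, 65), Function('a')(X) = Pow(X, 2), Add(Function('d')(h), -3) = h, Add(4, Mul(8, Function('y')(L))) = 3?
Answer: -17687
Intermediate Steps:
Function('y')(L) = Rational(-1, 8) (Function('y')(L) = Add(Rational(-1, 2), Mul(Rational(1, 8), 3)) = Add(Rational(-1, 2), Rational(3, 8)) = Rational(-1, 8))
Function('d')(h) = Add(3, h)
Function('k')(f) = Add(-4, Mul(2, Pow(f, 2))) (Function('k')(f) = Add(Add(Pow(f, 2), Pow(f, 2)), -4) = Add(Mul(2, Pow(f, 2)), -4) = Add(-4, Mul(2, Pow(f, 2))))
Function('A')(l, Z) = Add(69, Z) (Function('A')(l, Z) = Add(4, Add(Z, 65)) = Add(4, Add(65, Z)) = Add(69, Z))
Function('E')(n, j) = 64 (Function('E')(n, j) = Pow(Pow(Rational(-1, 8), 2), -1) = Pow(Rational(1, 64), -1) = 64)
Add(Add(-17824, Function('A')(19, Function('k')(Function('d')(-5)))), Function('E')(-168, 9)) = Add(Add(-17824, Add(69, Add(-4, Mul(2, Pow(Add(3, -5), 2))))), 64) = Add(Add(-17824, Add(69, Add(-4, Mul(2, Pow(-2, 2))))), 64) = Add(Add(-17824, Add(69, Add(-4, Mul(2, 4)))), 64) = Add(Add(-17824, Add(69, Add(-4, 8))), 64) = Add(Add(-17824, Add(69, 4)), 64) = Add(Add(-17824, 73), 64) = Add(-17751, 64) = -17687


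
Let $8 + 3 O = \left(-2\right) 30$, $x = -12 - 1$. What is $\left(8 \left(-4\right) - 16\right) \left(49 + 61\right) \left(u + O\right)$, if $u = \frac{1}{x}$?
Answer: $\frac{1561120}{13} \approx 1.2009 \cdot 10^{5}$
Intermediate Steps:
$x = -13$ ($x = -12 - 1 = -13$)
$u = - \frac{1}{13}$ ($u = \frac{1}{-13} = - \frac{1}{13} \approx -0.076923$)
$O = - \frac{68}{3}$ ($O = - \frac{8}{3} + \frac{\left(-2\right) 30}{3} = - \frac{8}{3} + \frac{1}{3} \left(-60\right) = - \frac{8}{3} - 20 = - \frac{68}{3} \approx -22.667$)
$\left(8 \left(-4\right) - 16\right) \left(49 + 61\right) \left(u + O\right) = \left(8 \left(-4\right) - 16\right) \left(49 + 61\right) \left(- \frac{1}{13} - \frac{68}{3}\right) = \left(-32 - 16\right) 110 \left(- \frac{887}{39}\right) = \left(-48\right) 110 \left(- \frac{887}{39}\right) = \left(-5280\right) \left(- \frac{887}{39}\right) = \frac{1561120}{13}$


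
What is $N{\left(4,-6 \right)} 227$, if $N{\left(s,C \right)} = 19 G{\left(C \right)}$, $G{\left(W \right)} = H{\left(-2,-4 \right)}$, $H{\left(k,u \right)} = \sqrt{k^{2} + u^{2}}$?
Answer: $8626 \sqrt{5} \approx 19288.0$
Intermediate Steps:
$G{\left(W \right)} = 2 \sqrt{5}$ ($G{\left(W \right)} = \sqrt{\left(-2\right)^{2} + \left(-4\right)^{2}} = \sqrt{4 + 16} = \sqrt{20} = 2 \sqrt{5}$)
$N{\left(s,C \right)} = 38 \sqrt{5}$ ($N{\left(s,C \right)} = 19 \cdot 2 \sqrt{5} = 38 \sqrt{5}$)
$N{\left(4,-6 \right)} 227 = 38 \sqrt{5} \cdot 227 = 8626 \sqrt{5}$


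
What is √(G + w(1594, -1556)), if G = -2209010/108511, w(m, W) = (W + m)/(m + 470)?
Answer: I*√63764345584425018/55991676 ≈ 4.5099*I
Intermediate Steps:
w(m, W) = (W + m)/(470 + m)
G = -2209010/108511 (G = -2209010*1/108511 = -2209010/108511 ≈ -20.357)
√(G + w(1594, -1556)) = √(-2209010/108511 + (-1556 + 1594)/(470 + 1594)) = √(-2209010/108511 + 38/2064) = √(-2209010/108511 + (1/2064)*38) = √(-2209010/108511 + 19/1032) = √(-2277636611/111983352) = I*√63764345584425018/55991676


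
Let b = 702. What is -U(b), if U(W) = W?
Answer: -702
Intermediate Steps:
-U(b) = -1*702 = -702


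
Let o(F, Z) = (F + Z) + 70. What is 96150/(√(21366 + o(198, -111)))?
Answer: 96150*√21523/21523 ≈ 655.39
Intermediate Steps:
o(F, Z) = 70 + F + Z
96150/(√(21366 + o(198, -111))) = 96150/(√(21366 + (70 + 198 - 111))) = 96150/(√(21366 + 157)) = 96150/(√21523) = 96150*(√21523/21523) = 96150*√21523/21523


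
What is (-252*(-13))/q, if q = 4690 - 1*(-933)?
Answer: 3276/5623 ≈ 0.58261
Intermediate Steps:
q = 5623 (q = 4690 + 933 = 5623)
(-252*(-13))/q = -252*(-13)/5623 = 3276*(1/5623) = 3276/5623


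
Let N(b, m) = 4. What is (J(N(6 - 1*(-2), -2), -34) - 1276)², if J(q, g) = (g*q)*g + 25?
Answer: 11377129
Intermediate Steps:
J(q, g) = 25 + q*g² (J(q, g) = q*g² + 25 = 25 + q*g²)
(J(N(6 - 1*(-2), -2), -34) - 1276)² = ((25 + 4*(-34)²) - 1276)² = ((25 + 4*1156) - 1276)² = ((25 + 4624) - 1276)² = (4649 - 1276)² = 3373² = 11377129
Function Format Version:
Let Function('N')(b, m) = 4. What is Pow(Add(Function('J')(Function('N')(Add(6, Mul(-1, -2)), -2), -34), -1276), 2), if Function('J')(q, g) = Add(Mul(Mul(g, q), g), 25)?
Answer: 11377129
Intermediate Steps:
Function('J')(q, g) = Add(25, Mul(q, Pow(g, 2))) (Function('J')(q, g) = Add(Mul(q, Pow(g, 2)), 25) = Add(25, Mul(q, Pow(g, 2))))
Pow(Add(Function('J')(Function('N')(Add(6, Mul(-1, -2)), -2), -34), -1276), 2) = Pow(Add(Add(25, Mul(4, Pow(-34, 2))), -1276), 2) = Pow(Add(Add(25, Mul(4, 1156)), -1276), 2) = Pow(Add(Add(25, 4624), -1276), 2) = Pow(Add(4649, -1276), 2) = Pow(3373, 2) = 11377129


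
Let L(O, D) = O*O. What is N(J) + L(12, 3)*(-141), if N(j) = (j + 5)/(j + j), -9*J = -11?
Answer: -223316/11 ≈ -20301.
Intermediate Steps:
J = 11/9 (J = -⅑*(-11) = 11/9 ≈ 1.2222)
L(O, D) = O²
N(j) = (5 + j)/(2*j) (N(j) = (5 + j)/((2*j)) = (5 + j)*(1/(2*j)) = (5 + j)/(2*j))
N(J) + L(12, 3)*(-141) = (5 + 11/9)/(2*(11/9)) + 12²*(-141) = (½)*(9/11)*(56/9) + 144*(-141) = 28/11 - 20304 = -223316/11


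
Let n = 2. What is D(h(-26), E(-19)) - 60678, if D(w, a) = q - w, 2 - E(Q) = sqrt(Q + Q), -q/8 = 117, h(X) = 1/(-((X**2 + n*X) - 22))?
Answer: -37091627/602 ≈ -61614.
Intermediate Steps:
h(X) = 1/(22 - X**2 - 2*X) (h(X) = 1/(-((X**2 + 2*X) - 22)) = 1/(-(-22 + X**2 + 2*X)) = 1/(22 - X**2 - 2*X))
q = -936 (q = -8*117 = -936)
E(Q) = 2 - sqrt(2)*sqrt(Q) (E(Q) = 2 - sqrt(Q + Q) = 2 - sqrt(2*Q) = 2 - sqrt(2)*sqrt(Q))
D(w, a) = -936 - w
D(h(-26), E(-19)) - 60678 = (-936 - (-1)/(-22 + (-26)**2 + 2*(-26))) - 60678 = (-936 - (-1)/(-22 + 676 - 52)) - 60678 = (-936 - (-1)/602) - 60678 = (-936 - 1*(-1/602)) - 60678 = (-936 + 1/602) - 60678 = -563471/602 - 60678 = -37091627/602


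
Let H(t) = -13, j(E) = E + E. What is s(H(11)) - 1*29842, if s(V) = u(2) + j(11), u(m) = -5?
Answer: -29825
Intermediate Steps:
j(E) = 2*E
s(V) = 17 (s(V) = -5 + 2*11 = -5 + 22 = 17)
s(H(11)) - 1*29842 = 17 - 1*29842 = 17 - 29842 = -29825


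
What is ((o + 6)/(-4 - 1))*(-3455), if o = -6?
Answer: 0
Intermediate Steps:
((o + 6)/(-4 - 1))*(-3455) = ((-6 + 6)/(-4 - 1))*(-3455) = (0/(-5))*(-3455) = (0*(-⅕))*(-3455) = 0*(-3455) = 0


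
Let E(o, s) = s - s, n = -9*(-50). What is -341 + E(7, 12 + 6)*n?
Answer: -341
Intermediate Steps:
n = 450
E(o, s) = 0
-341 + E(7, 12 + 6)*n = -341 + 0*450 = -341 + 0 = -341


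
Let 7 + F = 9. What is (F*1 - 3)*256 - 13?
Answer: -269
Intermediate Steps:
F = 2 (F = -7 + 9 = 2)
(F*1 - 3)*256 - 13 = (2*1 - 3)*256 - 13 = (2 - 3)*256 - 13 = -1*256 - 13 = -256 - 13 = -269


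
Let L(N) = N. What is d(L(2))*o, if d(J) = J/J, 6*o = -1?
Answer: -1/6 ≈ -0.16667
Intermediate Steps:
o = -1/6 (o = (1/6)*(-1) = -1/6 ≈ -0.16667)
d(J) = 1
d(L(2))*o = 1*(-1/6) = -1/6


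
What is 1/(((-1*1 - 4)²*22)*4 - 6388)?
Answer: -1/4188 ≈ -0.00023878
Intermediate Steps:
1/(((-1*1 - 4)²*22)*4 - 6388) = 1/(((-1 - 4)²*22)*4 - 6388) = 1/(((-5)²*22)*4 - 6388) = 1/((25*22)*4 - 6388) = 1/(550*4 - 6388) = 1/(2200 - 6388) = 1/(-4188) = -1/4188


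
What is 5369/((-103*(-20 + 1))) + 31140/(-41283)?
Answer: 17856383/8976759 ≈ 1.9892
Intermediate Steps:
5369/((-103*(-20 + 1))) + 31140/(-41283) = 5369/((-103*(-19))) + 31140*(-1/41283) = 5369/1957 - 3460/4587 = 17856383/8976759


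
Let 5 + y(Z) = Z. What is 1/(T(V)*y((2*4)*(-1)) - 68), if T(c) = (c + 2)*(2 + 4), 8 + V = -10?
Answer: 1/1180 ≈ 0.00084746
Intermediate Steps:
V = -18 (V = -8 - 10 = -18)
y(Z) = -5 + Z
T(c) = 12 + 6*c (T(c) = (2 + c)*6 = 12 + 6*c)
1/(T(V)*y((2*4)*(-1)) - 68) = 1/((12 + 6*(-18))*(-5 + (2*4)*(-1)) - 68) = 1/((12 - 108)*(-5 + 8*(-1)) - 68) = 1/(-96*(-5 - 8) - 68) = 1/(-96*(-13) - 68) = 1/(1248 - 68) = 1/1180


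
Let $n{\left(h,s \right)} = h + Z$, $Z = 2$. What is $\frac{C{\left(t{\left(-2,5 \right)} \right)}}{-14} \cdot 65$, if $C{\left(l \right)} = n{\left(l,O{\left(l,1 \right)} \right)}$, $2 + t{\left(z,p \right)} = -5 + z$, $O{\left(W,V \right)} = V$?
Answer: $\frac{65}{2} \approx 32.5$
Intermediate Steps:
$t{\left(z,p \right)} = -7 + z$ ($t{\left(z,p \right)} = -2 + \left(-5 + z\right) = -7 + z$)
$n{\left(h,s \right)} = 2 + h$ ($n{\left(h,s \right)} = h + 2 = 2 + h$)
$C{\left(l \right)} = 2 + l$
$\frac{C{\left(t{\left(-2,5 \right)} \right)}}{-14} \cdot 65 = \frac{2 - 9}{-14} \cdot 65 = \left(2 - 9\right) \left(- \frac{1}{14}\right) 65 = \left(-7\right) \left(- \frac{1}{14}\right) 65 = \frac{1}{2} \cdot 65 = \frac{65}{2}$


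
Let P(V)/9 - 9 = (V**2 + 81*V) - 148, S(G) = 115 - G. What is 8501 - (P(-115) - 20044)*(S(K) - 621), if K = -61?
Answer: 6191776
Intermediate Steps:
P(V) = -1251 + 9*V**2 + 729*V (P(V) = 81 + 9*((V**2 + 81*V) - 148) = 81 + 9*(-148 + V**2 + 81*V) = 81 + (-1332 + 9*V**2 + 729*V) = -1251 + 9*V**2 + 729*V)
8501 - (P(-115) - 20044)*(S(K) - 621) = 8501 - ((-1251 + 9*(-115)**2 + 729*(-115)) - 20044)*((115 - 1*(-61)) - 621) = 8501 - ((-1251 + 9*13225 - 83835) - 20044)*((115 + 61) - 621) = 8501 - ((-1251 + 119025 - 83835) - 20044)*(176 - 621) = 8501 - (33939 - 20044)*(-445) = 8501 - 13895*(-445) = 8501 - 1*(-6183275) = 8501 + 6183275 = 6191776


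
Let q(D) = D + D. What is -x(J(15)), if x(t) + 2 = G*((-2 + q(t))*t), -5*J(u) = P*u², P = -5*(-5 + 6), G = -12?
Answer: 1209602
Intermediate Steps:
q(D) = 2*D
P = -5 (P = -5*1 = -5)
J(u) = u² (J(u) = -(-1)*u² = u²)
x(t) = -2 - 12*t*(-2 + 2*t) (x(t) = -2 - 12*(-2 + 2*t)*t = -2 - 12*t*(-2 + 2*t))
-x(J(15)) = -(-2 - 24*(15²)² + 24*15²) = -(-2 - 24*225² + 24*225) = -(-2 - 24*50625 + 5400) = -(-2 - 1215000 + 5400) = -1*(-1209602) = 1209602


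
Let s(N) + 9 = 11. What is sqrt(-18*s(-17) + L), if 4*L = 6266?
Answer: sqrt(6122)/2 ≈ 39.122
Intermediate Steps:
L = 3133/2 (L = (1/4)*6266 = 3133/2 ≈ 1566.5)
s(N) = 2 (s(N) = -9 + 11 = 2)
sqrt(-18*s(-17) + L) = sqrt(-18*2 + 3133/2) = sqrt(-36 + 3133/2) = sqrt(3061/2) = sqrt(6122)/2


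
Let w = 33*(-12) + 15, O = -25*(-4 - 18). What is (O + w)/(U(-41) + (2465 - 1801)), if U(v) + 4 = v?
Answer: 169/619 ≈ 0.27302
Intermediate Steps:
O = 550 (O = -25*(-22) = 550)
U(v) = -4 + v
w = -381 (w = -396 + 15 = -381)
(O + w)/(U(-41) + (2465 - 1801)) = (550 - 381)/((-4 - 41) + (2465 - 1801)) = 169/(-45 + 664) = 169/619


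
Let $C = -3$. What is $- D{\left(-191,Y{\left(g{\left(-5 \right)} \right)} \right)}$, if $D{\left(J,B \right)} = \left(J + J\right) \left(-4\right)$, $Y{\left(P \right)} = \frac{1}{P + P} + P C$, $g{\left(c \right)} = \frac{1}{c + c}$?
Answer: $-1528$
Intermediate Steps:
$g{\left(c \right)} = \frac{1}{2 c}$
$Y{\left(P \right)} = \frac{1}{2 P} - 3 P$ ($Y{\left(P \right)} = \frac{1}{P + P} + P \left(-3\right) = \frac{1}{2 P} - 3 P$)
$D{\left(J,B \right)} = - 8 J$ ($D{\left(J,B \right)} = 2 J \left(-4\right) = - 8 J$)
$- D{\left(-191,Y{\left(g{\left(-5 \right)} \right)} \right)} = - \left(-8\right) \left(-191\right) = \left(-1\right) 1528 = -1528$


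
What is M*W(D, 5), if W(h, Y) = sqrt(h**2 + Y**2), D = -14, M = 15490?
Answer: 15490*sqrt(221) ≈ 2.3028e+5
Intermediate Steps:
W(h, Y) = sqrt(Y**2 + h**2)
M*W(D, 5) = 15490*sqrt(5**2 + (-14)**2) = 15490*sqrt(25 + 196) = 15490*sqrt(221)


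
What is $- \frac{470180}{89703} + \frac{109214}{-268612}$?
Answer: $- \frac{68046406801}{12047651118} \approx -5.6481$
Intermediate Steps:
$- \frac{470180}{89703} + \frac{109214}{-268612} = \left(-470180\right) \frac{1}{89703} + 109214 \left(- \frac{1}{268612}\right) = - \frac{470180}{89703} - \frac{54607}{134306} = - \frac{68046406801}{12047651118}$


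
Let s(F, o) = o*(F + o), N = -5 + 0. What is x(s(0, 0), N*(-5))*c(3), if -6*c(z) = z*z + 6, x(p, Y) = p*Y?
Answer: 0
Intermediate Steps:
N = -5
x(p, Y) = Y*p
c(z) = -1 - z²/6 (c(z) = -(z*z + 6)/6 = -(z² + 6)/6 = -(6 + z²)/6 = -1 - z²/6)
x(s(0, 0), N*(-5))*c(3) = ((-5*(-5))*(0*(0 + 0)))*(-1 - ⅙*3²) = (25*(0*0))*(-1 - ⅙*9) = (25*0)*(-1 - 3/2) = 0*(-5/2) = 0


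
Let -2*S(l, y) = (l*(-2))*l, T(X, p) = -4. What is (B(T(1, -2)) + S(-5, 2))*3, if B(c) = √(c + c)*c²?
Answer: 75 + 96*I*√2 ≈ 75.0 + 135.76*I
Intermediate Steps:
B(c) = √2*c^(5/2) (B(c) = √(2*c)*c² = (√2*√c)*c² = √2*c^(5/2))
S(l, y) = l² (S(l, y) = -l*(-2)*l/2 = -(-2*l)*l/2 = -(-1)*l² = l²)
(B(T(1, -2)) + S(-5, 2))*3 = (√2*(-4)^(5/2) + (-5)²)*3 = (√2*(32*I) + 25)*3 = (32*I*√2 + 25)*3 = (25 + 32*I*√2)*3 = 75 + 96*I*√2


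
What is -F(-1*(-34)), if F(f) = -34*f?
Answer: 1156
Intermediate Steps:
-F(-1*(-34)) = -(-34)*(-1*(-34)) = -(-34)*34 = -1*(-1156) = 1156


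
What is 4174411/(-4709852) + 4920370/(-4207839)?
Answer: -40739463893069/19818298929828 ≈ -2.0556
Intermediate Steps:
4174411/(-4709852) + 4920370/(-4207839) = 4174411*(-1/4709852) + 4920370*(-1/4207839) = -4174411/4709852 - 4920370/4207839 = -40739463893069/19818298929828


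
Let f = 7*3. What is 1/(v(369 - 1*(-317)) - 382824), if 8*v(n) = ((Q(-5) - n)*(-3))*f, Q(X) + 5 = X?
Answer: -1/377343 ≈ -2.6501e-6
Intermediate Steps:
Q(X) = -5 + X
f = 21
v(n) = 315/4 + 63*n/8 (v(n) = ((((-5 - 5) - n)*(-3))*21)/8 = (((-10 - n)*(-3))*21)/8 = ((30 + 3*n)*21)/8 = (630 + 63*n)/8 = 315/4 + 63*n/8)
1/(v(369 - 1*(-317)) - 382824) = 1/((315/4 + 63*(369 - 1*(-317))/8) - 382824) = 1/((315/4 + 63*(369 + 317)/8) - 382824) = 1/((315/4 + (63/8)*686) - 382824) = 1/((315/4 + 21609/4) - 382824) = 1/(5481 - 382824) = 1/(-377343) = -1/377343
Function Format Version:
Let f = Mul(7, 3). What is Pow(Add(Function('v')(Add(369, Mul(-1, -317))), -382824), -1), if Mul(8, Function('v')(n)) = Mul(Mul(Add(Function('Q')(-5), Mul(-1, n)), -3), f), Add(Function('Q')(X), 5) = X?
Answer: Rational(-1, 377343) ≈ -2.6501e-6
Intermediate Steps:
Function('Q')(X) = Add(-5, X)
f = 21
Function('v')(n) = Add(Rational(315, 4), Mul(Rational(63, 8), n)) (Function('v')(n) = Mul(Rational(1, 8), Mul(Mul(Add(Add(-5, -5), Mul(-1, n)), -3), 21)) = Mul(Rational(1, 8), Mul(Mul(Add(-10, Mul(-1, n)), -3), 21)) = Mul(Rational(1, 8), Mul(Add(30, Mul(3, n)), 21)) = Mul(Rational(1, 8), Add(630, Mul(63, n))) = Add(Rational(315, 4), Mul(Rational(63, 8), n)))
Pow(Add(Function('v')(Add(369, Mul(-1, -317))), -382824), -1) = Pow(Add(Add(Rational(315, 4), Mul(Rational(63, 8), Add(369, Mul(-1, -317)))), -382824), -1) = Pow(Add(Add(Rational(315, 4), Mul(Rational(63, 8), Add(369, 317))), -382824), -1) = Pow(Add(Add(Rational(315, 4), Mul(Rational(63, 8), 686)), -382824), -1) = Pow(Add(Add(Rational(315, 4), Rational(21609, 4)), -382824), -1) = Pow(Add(5481, -382824), -1) = Pow(-377343, -1) = Rational(-1, 377343)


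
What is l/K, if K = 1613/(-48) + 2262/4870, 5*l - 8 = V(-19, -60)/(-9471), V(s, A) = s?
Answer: -590532304/12228219619 ≈ -0.048293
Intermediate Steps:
l = 75787/47355 (l = 8/5 + (-19/(-9471))/5 = 8/5 + (-19*(-1/9471))/5 = 8/5 + (⅕)*(19/9471) = 8/5 + 19/47355 = 75787/47355 ≈ 1.6004)
K = -3873367/116880 (K = 1613*(-1/48) + 2262*(1/4870) = -1613/48 + 1131/2435 = -3873367/116880 ≈ -33.140)
l/K = 75787/(47355*(-3873367/116880)) = (75787/47355)*(-116880/3873367) = -590532304/12228219619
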